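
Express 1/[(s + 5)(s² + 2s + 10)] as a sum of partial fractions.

Cover-up at s = -5: P = 1/((-5)² + 2·(-5) + 10) = 1/25. Then Q = -P = -1/25, R = -P·(2 - 5) = 3/25
Result: (1/25)/(s + 5) - ((1/25)s - 3/25)/(s² + 2s + 10)


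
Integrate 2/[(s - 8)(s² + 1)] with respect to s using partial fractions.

Cover-up at s=8: P = 2/(8²+1) = 2/65. Coeff matching: Q = -2/65, R = -16/65. Decomposition: (2/65)/(s - 8) - ((2/65)s + 16/65)/(s² + 1). Integrate: linear → ln, quadratic → (1/2)ln + arctan: (2/65) ln|(s - 8)| - (1/65) ln(s² + 1) - (16/65) arctan(s) + C


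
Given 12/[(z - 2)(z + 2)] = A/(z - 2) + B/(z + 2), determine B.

Cover-up at z = -2: B = 12/(-2 - 2) = -12/4 = -3


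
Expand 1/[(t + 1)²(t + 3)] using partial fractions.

Cover-up at t=-3: γ = 1/(-3 + 1)² = 1/4. Cover-up at t=-1: β = 1/(-1 + 3) = 1/2. Comparing t² coeff: α = -γ = -1/4
Result: (-1/4)/(t + 1) + (1/2)/(t + 1)² + (1/4)/(t + 3)


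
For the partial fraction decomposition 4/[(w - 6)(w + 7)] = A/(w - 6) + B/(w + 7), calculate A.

Cover-up at w = 6: A = 4/(6 + 7) = 4/13


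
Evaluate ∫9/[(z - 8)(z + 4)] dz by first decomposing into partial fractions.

Decompose: 9/[(z - 8)(z + 4)] = (3/4)/(z - 8) - (3/4)/(z + 4). Integrate each term: (3/4) ln|(z - 8)| - (3/4) ln|(z + 4)| + C


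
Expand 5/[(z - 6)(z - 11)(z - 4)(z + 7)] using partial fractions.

Using Heaviside cover-up: (-1/26)/(z - 6) + (1/126)/(z - 11) + (5/154)/(z - 4) - (5/2574)/(z + 7)


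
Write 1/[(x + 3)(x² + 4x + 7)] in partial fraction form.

Cover-up at x = -3: A = 1/((-3)² + 4·(-3) + 7) = 1/4. Then B = -A = -1/4, C = -A·(4 - 3) = -1/4
Result: (1/4)/(x + 3) - ((1/4)x + 1/4)/(x² + 4x + 7)


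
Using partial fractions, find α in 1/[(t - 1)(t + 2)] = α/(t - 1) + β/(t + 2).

Cover-up at t = 1: α = 1/(1 + 2) = 1/3


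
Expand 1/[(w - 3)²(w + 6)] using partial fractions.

Cover-up at w=-6: R = 1/(-6 - 3)² = 1/81. Cover-up at w=3: Q = 1/(3 + 6) = 1/9. Comparing w² coeff: P = -R = -1/81
Result: (-1/81)/(w - 3) + (1/9)/(w - 3)² + (1/81)/(w + 6)


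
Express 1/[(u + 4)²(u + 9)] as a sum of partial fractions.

Cover-up at u=-9: R = 1/(-9 + 4)² = 1/25. Cover-up at u=-4: Q = 1/(-4 + 9) = 1/5. Comparing u² coeff: P = -R = -1/25
Result: (-1/25)/(u + 4) + (1/5)/(u + 4)² + (1/25)/(u + 9)


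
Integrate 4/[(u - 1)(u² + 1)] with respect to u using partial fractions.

Cover-up at u=1: A = 4/(1²+1) = 2. Coeff matching: B = -2, C = -2. Decomposition: 2/(u - 1) - (2u + 2)/(u² + 1). Integrate: linear → ln, quadratic → (1/2)ln + arctan: 2 ln|(u - 1)| - ln(u² + 1) - 2 arctan(u) + C


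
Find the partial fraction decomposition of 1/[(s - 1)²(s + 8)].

Cover-up at s=-8: R = 1/(-8 - 1)² = 1/81. Cover-up at s=1: Q = 1/(1 + 8) = 1/9. Comparing s² coeff: P = -R = -1/81
Result: (-1/81)/(s - 1) + (1/9)/(s - 1)² + (1/81)/(s + 8)


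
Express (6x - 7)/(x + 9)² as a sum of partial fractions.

(6x - 7) = A(x + 9) + B. At x = -9: B = 6·(-9) - 7 = -61. Coeff of x: A = 6
Result: 6/(x + 9) - 61/(x + 9)²


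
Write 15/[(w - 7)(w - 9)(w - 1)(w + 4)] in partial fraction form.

Using Heaviside cover-up: (-5/44)/(w - 7) + (15/208)/(w - 9) + (1/16)/(w - 1) - (3/143)/(w + 4)


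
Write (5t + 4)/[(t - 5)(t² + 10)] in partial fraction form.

At t=5: α = (5·5 + 4)/(5² + 10) = 29/35. β = -α = -29/35, γ = 5 - 5·α = 6/7
Result: (29/35)/(t - 5) - ((29/35)t - 6/7)/(t² + 10)


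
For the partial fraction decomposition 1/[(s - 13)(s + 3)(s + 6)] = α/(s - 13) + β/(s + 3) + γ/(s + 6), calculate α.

Cover-up at s = 13: α = 1/[(13 + 3)(13 + 6)] = 1/[(16)(19)] = 1/304


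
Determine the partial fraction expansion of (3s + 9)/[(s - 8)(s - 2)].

At s=8: P = (3·8 + 9)/(8 - 2) = 11/2. At s=2: Q = (3·2 + 9)/(2 - 8) = -5/2
Result: (11/2)/(s - 8) - (5/2)/(s - 2)


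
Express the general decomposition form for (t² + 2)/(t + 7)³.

Repeated linear factor (power 3): P/(t + 7) + Q/(t + 7)² + R/(t + 7)³


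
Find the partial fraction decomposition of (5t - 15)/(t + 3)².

(5t - 15) = A(t + 3) + B. At t = -3: B = 5·(-3) - 15 = -30. Coeff of t: A = 5
Result: 5/(t + 3) - 30/(t + 3)²


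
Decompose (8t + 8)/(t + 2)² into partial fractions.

(8t + 8) = α(t + 2) + β. At t = -2: β = 8·(-2) + 8 = -8. Coeff of t: α = 8
Result: 8/(t + 2) - 8/(t + 2)²


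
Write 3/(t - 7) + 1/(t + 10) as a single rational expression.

Common denominator (t - 7)(t + 10). Numerator: 3(t + 10) + 1(t - 7) = (3t + 30) + (t - 7) = 4t + 23
Result: (4t + 23)/[(t - 7)(t + 10)]


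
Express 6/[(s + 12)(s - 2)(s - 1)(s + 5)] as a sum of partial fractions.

Using Heaviside cover-up: (-3/637)/(s + 12) + (3/49)/(s - 2) - (1/13)/(s - 1) + (1/49)/(s + 5)


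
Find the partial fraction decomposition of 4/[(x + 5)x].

4/(x + 5)x = P/(x + 5) + Q/x. P = 4/(-5 - 0) = -4/5, Q = 4/(0 + 5) = 4/5
Result: (-4/5)/(x + 5) + (4/5)/x


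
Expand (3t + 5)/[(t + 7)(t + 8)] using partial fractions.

At t=-7: A = (3·(-7) + 5)/(-7 + 8) = -16. At t=-8: B = (3·(-8) + 5)/(-8 + 7) = 19
Result: -16/(t + 7) + 19/(t + 8)


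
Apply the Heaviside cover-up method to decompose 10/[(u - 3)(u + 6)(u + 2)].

Cover (u - 3), u=3: P = 10/[(3 + 6)(3 + 2)] = 2/9. Cover (u + 6), u=-6: Q = 10/[(-6 - 3)(-6 + 2)] = 5/18. Cover (u + 2), u=-2: R = 10/[(-2 - 3)(-2 + 6)] = -1/2.
Result: (2/9)/(u - 3) + (5/18)/(u + 6) - (1/2)/(u + 2)


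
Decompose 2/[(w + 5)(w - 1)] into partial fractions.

2/(w + 5)(w - 1) = α/(w + 5) + β/(w - 1). α = 2/(-5 - 1) = -1/3, β = 2/(1 + 5) = 1/3
Result: (-1/3)/(w + 5) + (1/3)/(w - 1)


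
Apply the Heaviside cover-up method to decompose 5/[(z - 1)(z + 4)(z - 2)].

Cover (z - 1), z=1: A = 5/[(1 + 4)(1 - 2)] = -1. Cover (z + 4), z=-4: B = 5/[(-4 - 1)(-4 - 2)] = 1/6. Cover (z - 2), z=2: C = 5/[(2 - 1)(2 + 4)] = 5/6.
Result: -1/(z - 1) + (1/6)/(z + 4) + (5/6)/(z - 2)


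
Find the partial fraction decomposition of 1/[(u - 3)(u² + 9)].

Cover-up at u = 3: A = 1/(3² + 9) = 1/18. Then B = -A = -1/18, C = -A·(0 + 3) = -1/6
Result: (1/18)/(u - 3) - ((1/18)u + 1/6)/(u² + 9)


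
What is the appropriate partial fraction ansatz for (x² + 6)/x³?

Repeated linear factor (power 3): P/x + Q/x² + R/x³


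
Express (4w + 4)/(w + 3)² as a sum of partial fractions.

(4w + 4) = A(w + 3) + B. At w = -3: B = 4·(-3) + 4 = -8. Coeff of w: A = 4
Result: 4/(w + 3) - 8/(w + 3)²


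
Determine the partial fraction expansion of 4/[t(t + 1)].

4/t(t + 1) = α/t + β/(t + 1). α = 4/(0 + 1) = 4, β = 4/(-1 - 0) = -4
Result: 4/t - 4/(t + 1)


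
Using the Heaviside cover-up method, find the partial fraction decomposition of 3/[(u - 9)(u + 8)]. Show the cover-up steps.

Cover (u - 9): set u=9, get A = 3/(9 + 8) = 3/17. Cover (u + 8): set u=-8, get B = 3/(-8 - 9) = -3/17.
Result: (3/17)/(u - 9) - (3/17)/(u + 8)


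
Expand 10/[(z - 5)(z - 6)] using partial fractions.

10/(z - 5)(z - 6) = α/(z - 5) + β/(z - 6). α = 10/(5 - 6) = -10, β = 10/(6 - 5) = 10
Result: -10/(z - 5) + 10/(z - 6)


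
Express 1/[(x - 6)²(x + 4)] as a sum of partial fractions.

Cover-up at x=-4: C = 1/(-4 - 6)² = 1/100. Cover-up at x=6: B = 1/(6 + 4) = 1/10. Comparing x² coeff: A = -C = -1/100
Result: (-1/100)/(x - 6) + (1/10)/(x - 6)² + (1/100)/(x + 4)


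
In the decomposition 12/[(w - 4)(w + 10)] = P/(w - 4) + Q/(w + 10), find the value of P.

Cover-up at w = 4: P = 12/(4 + 10) = 12/14 = 6/7


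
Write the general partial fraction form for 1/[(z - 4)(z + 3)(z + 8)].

Three distinct linear factors: A/(z - 4) + B/(z + 3) + C/(z + 8)


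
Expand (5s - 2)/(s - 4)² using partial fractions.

(5s - 2) = α(s - 4) + β. At s = 4: β = 5·4 - 2 = 18. Coeff of s: α = 5
Result: 5/(s - 4) + 18/(s - 4)²


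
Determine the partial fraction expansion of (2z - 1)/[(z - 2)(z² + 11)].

At z=2: A = (2·2 - 1)/(2² + 11) = 1/5. B = -A = -1/5, C = 2 - 2·A = 8/5
Result: (1/5)/(z - 2) - ((1/5)z - 8/5)/(z² + 11)


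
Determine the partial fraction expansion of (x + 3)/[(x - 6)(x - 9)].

At x=6: A = (1·6 + 3)/(6 - 9) = -3. At x=9: B = (1·9 + 3)/(9 - 6) = 4
Result: -3/(x - 6) + 4/(x - 9)


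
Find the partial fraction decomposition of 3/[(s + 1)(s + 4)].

3/(s + 1)(s + 4) = α/(s + 1) + β/(s + 4). α = 3/(-1 + 4) = 1, β = 3/(-4 + 1) = -1
Result: 1/(s + 1) - 1/(s + 4)


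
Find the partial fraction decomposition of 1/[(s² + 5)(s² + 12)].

Coefficient matching gives α = γ = 0, β = 1/(12-5) = 1/7, δ = -β = -1/7
Result: (1/7)/(s² + 5) - (1/7)/(s² + 12)


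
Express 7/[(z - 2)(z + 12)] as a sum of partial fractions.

7/(z - 2)(z + 12) = α/(z - 2) + β/(z + 12). α = 7/(2 + 12) = 1/2, β = 7/(-12 - 2) = -1/2
Result: (1/2)/(z - 2) - (1/2)/(z + 12)


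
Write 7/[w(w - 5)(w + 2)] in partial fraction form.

Using cover-up method: P = -7/10, Q = 1/5, R = 1/2
Result: (-7/10)/w + (1/5)/(w - 5) + (1/2)/(w + 2)


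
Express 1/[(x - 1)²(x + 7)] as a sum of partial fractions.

Cover-up at x=-7: R = 1/(-7 - 1)² = 1/64. Cover-up at x=1: Q = 1/(1 + 7) = 1/8. Comparing x² coeff: P = -R = -1/64
Result: (-1/64)/(x - 1) + (1/8)/(x - 1)² + (1/64)/(x + 7)


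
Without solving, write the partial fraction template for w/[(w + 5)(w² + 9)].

Linear + irreducible quadratic: α/(w + 5) + (βw + γ)/(w² + 9)


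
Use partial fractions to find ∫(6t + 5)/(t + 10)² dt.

Decompose: α = 6, β = 6·(-10) + 5 = -55, so (6t + 5)/(t + 10)² = 6/(t + 10) - 55/(t + 10)². Integrate: ∫ α/(t + 10) dt = 6 ln|(t + 10)|; ∫ β/(t + 10)² dt = 55/(t + 10). Sum: 6 ln|(t + 10)| + 55/(t + 10) + C


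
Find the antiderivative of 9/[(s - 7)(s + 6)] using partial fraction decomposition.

Decompose: 9/[(s - 7)(s + 6)] = (9/13)/(s - 7) - (9/13)/(s + 6). Integrate each term: (9/13) ln|(s - 7)| - (9/13) ln|(s + 6)| + C


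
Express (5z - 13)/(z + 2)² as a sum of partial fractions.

(5z - 13) = P(z + 2) + Q. At z = -2: Q = 5·(-2) - 13 = -23. Coeff of z: P = 5
Result: 5/(z + 2) - 23/(z + 2)²


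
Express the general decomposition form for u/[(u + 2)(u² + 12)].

Linear + irreducible quadratic: P/(u + 2) + (Qu + R)/(u² + 12)


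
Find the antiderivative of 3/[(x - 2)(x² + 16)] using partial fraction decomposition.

Cover-up at x=2: P = 3/(2²+16) = 3/20. Coeff matching: Q = -3/20, R = -3/10. Decomposition: (3/20)/(x - 2) - ((3/20)x + 3/10)/(x² + 16). Integrate: linear → ln, quadratic → (1/2)ln + arctan: (3/20) ln|(x - 2)| - (3/40) ln(x² + 16) - (3/40) arctan(x/4) + C


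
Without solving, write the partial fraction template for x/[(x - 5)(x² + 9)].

Linear + irreducible quadratic: A/(x - 5) + (Bx + C)/(x² + 9)


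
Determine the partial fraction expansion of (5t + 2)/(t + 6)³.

(5t + 2) = A(t + 6)² + B(t + 6) + C. At t = -6: C = 5·(-6) + 2 = -28. Coefficients: A = 0, B = 5
Result: 5/(t + 6)² - 28/(t + 6)³


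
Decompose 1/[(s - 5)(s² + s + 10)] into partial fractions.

Cover-up at s = 5: A = 1/(5² + 1·5 + 10) = 1/40. Then B = -A = -1/40, C = -A·(1 + 5) = -3/20
Result: (1/40)/(s - 5) - ((1/40)s + 3/20)/(s² + s + 10)


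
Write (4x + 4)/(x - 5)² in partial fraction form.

(4x + 4) = P(x - 5) + Q. At x = 5: Q = 4·5 + 4 = 24. Coeff of x: P = 4
Result: 4/(x - 5) + 24/(x - 5)²


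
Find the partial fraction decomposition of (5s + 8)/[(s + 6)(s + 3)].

At s=-6: A = (5·(-6) + 8)/(-6 + 3) = 22/3. At s=-3: B = (5·(-3) + 8)/(-3 + 6) = -7/3
Result: (22/3)/(s + 6) - (7/3)/(s + 3)


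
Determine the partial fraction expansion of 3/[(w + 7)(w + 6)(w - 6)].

Using cover-up method: α = 3/13, β = -1/4, γ = 1/52
Result: (3/13)/(w + 7) - (1/4)/(w + 6) + (1/52)/(w - 6)


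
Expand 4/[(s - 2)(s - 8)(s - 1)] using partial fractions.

Using cover-up method: P = -2/3, Q = 2/21, R = 4/7
Result: (-2/3)/(s - 2) + (2/21)/(s - 8) + (4/7)/(s - 1)


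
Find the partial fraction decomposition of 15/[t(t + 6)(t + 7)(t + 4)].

Using Heaviside cover-up: (5/56)/t + (5/4)/(t + 6) - (5/7)/(t + 7) - (5/8)/(t + 4)


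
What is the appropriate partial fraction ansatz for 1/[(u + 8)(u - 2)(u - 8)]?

Three distinct linear factors: α/(u + 8) + β/(u - 2) + γ/(u - 8)


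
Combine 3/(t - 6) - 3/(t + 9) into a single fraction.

Common denominator (t - 6)(t + 9). Numerator: 3(t + 9) - 3(t - 6) = (3t + 27) - (3t - 18) = 45
Result: (45)/[(t - 6)(t + 9)]


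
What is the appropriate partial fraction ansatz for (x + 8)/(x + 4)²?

Repeated linear factor: α/(x + 4) + β/(x + 4)²


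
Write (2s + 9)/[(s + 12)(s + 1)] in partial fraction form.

At s=-12: A = (2·(-12) + 9)/(-12 + 1) = 15/11. At s=-1: B = (2·(-1) + 9)/(-1 + 12) = 7/11
Result: (15/11)/(s + 12) + (7/11)/(s + 1)


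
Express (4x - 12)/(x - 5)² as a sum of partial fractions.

(4x - 12) = P(x - 5) + Q. At x = 5: Q = 4·5 - 12 = 8. Coeff of x: P = 4
Result: 4/(x - 5) + 8/(x - 5)²


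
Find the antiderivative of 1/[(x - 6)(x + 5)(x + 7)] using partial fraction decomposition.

Cover-up: P = 1/143, Q = -1/22, R = 1/26. Decomposition: (1/143)/(x - 6) - (1/22)/(x + 5) + (1/26)/(x + 7). Integrate each term: (1/143) ln|(x - 6)| - (1/22) ln|(x + 5)| + (1/26) ln|(x + 7)| + C


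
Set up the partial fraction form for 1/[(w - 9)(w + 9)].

Distinct linear factors: P/(w - 9) + Q/(w + 9)


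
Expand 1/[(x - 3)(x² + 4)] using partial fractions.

Cover-up at x = 3: A = 1/(3² + 4) = 1/13. Then B = -A = -1/13, C = -A·(0 + 3) = -3/13
Result: (1/13)/(x - 3) - ((1/13)x + 3/13)/(x² + 4)


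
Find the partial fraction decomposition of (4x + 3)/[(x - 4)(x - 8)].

At x=4: α = (4·4 + 3)/(4 - 8) = -19/4. At x=8: β = (4·8 + 3)/(8 - 4) = 35/4
Result: (-19/4)/(x - 4) + (35/4)/(x - 8)


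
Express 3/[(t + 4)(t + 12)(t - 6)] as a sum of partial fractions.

Using cover-up method: α = -3/80, β = 1/48, γ = 1/60
Result: (-3/80)/(t + 4) + (1/48)/(t + 12) + (1/60)/(t - 6)


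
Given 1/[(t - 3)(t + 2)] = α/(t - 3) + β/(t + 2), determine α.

Cover-up at t = 3: α = 1/(3 + 2) = 1/5


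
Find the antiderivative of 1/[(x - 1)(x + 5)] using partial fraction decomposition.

Decompose: 1/[(x - 1)(x + 5)] = (1/6)/(x - 1) - (1/6)/(x + 5). Integrate each term: (1/6) ln|(x - 1)| - (1/6) ln|(x + 5)| + C


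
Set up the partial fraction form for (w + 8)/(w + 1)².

Repeated linear factor: α/(w + 1) + β/(w + 1)²


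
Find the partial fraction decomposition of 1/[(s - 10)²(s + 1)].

Cover-up at s=-1: C = 1/(-1 - 10)² = 1/121. Cover-up at s=10: B = 1/(10 + 1) = 1/11. Comparing s² coeff: A = -C = -1/121
Result: (-1/121)/(s - 10) + (1/11)/(s - 10)² + (1/121)/(s + 1)


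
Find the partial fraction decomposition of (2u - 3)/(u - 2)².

(2u - 3) = α(u - 2) + β. At u = 2: β = 2·2 - 3 = 1. Coeff of u: α = 2
Result: 2/(u - 2) + 1/(u - 2)²


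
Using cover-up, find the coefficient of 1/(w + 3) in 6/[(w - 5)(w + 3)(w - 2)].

Cover (w + 3), set w=-3: 6/[(-3 - 5)(-3 - 2)] = 3/20


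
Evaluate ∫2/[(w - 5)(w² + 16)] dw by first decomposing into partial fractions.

Cover-up at w=5: A = 2/(5²+16) = 2/41. Coeff matching: B = -2/41, C = -10/41. Decomposition: (2/41)/(w - 5) - ((2/41)w + 10/41)/(w² + 16). Integrate: linear → ln, quadratic → (1/2)ln + arctan: (2/41) ln|(w - 5)| - (1/41) ln(w² + 16) - (5/82) arctan(w/4) + C


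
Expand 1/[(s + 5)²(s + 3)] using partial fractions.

Cover-up at s=-3: C = 1/(-3 + 5)² = 1/4. Cover-up at s=-5: B = 1/(-5 + 3) = -1/2. Comparing s² coeff: A = -C = -1/4
Result: (-1/4)/(s + 5) - (1/2)/(s + 5)² + (1/4)/(s + 3)


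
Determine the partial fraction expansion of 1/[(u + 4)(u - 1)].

1/(u + 4)(u - 1) = A/(u + 4) + B/(u - 1). A = 1/(-4 - 1) = -1/5, B = 1/(1 + 4) = 1/5
Result: (-1/5)/(u + 4) + (1/5)/(u - 1)


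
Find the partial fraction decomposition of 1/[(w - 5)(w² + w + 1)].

Cover-up at w = 5: P = 1/(5² + 1·5 + 1) = 1/31. Then Q = -P = -1/31, R = -P·(1 + 5) = -6/31
Result: (1/31)/(w - 5) - ((1/31)w + 6/31)/(w² + w + 1)


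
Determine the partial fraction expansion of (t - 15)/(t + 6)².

(t - 15) = α(t + 6) + β. At t = -6: β = 1·(-6) - 15 = -21. Coeff of t: α = 1
Result: 1/(t + 6) - 21/(t + 6)²


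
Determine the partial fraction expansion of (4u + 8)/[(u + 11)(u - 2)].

At u=-11: α = (4·(-11) + 8)/(-11 - 2) = 36/13. At u=2: β = (4·2 + 8)/(2 + 11) = 16/13
Result: (36/13)/(u + 11) + (16/13)/(u - 2)


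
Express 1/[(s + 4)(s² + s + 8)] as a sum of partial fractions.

Cover-up at s = -4: P = 1/((-4)² + 1·(-4) + 8) = 1/20. Then Q = -P = -1/20, R = -P·(1 - 4) = 3/20
Result: (1/20)/(s + 4) - ((1/20)s - 3/20)/(s² + s + 8)


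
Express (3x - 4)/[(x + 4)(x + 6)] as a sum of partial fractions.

At x=-4: α = (3·(-4) - 4)/(-4 + 6) = -8. At x=-6: β = (3·(-6) - 4)/(-6 + 4) = 11
Result: -8/(x + 4) + 11/(x + 6)


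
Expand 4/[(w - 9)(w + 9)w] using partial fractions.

Using cover-up method: A = 2/81, B = 2/81, C = -4/81
Result: (2/81)/(w - 9) + (2/81)/(w + 9) - (4/81)/w


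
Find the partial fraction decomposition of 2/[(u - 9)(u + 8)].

2/(u - 9)(u + 8) = A/(u - 9) + B/(u + 8). A = 2/(9 + 8) = 2/17, B = 2/(-8 - 9) = -2/17
Result: (2/17)/(u - 9) - (2/17)/(u + 8)


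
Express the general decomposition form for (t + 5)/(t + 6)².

Repeated linear factor: α/(t + 6) + β/(t + 6)²


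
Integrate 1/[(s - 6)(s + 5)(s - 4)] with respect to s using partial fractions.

Cover-up: α = 1/22, β = 1/99, γ = -1/18. Decomposition: (1/22)/(s - 6) + (1/99)/(s + 5) - (1/18)/(s - 4). Integrate each term: (1/22) ln|(s - 6)| + (1/99) ln|(s + 5)| - (1/18) ln|(s - 4)| + C


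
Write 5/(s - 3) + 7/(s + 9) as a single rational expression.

Common denominator (s - 3)(s + 9). Numerator: 5(s + 9) + 7(s - 3) = (5s + 45) + (7s - 21) = 12s + 24
Result: (12s + 24)/[(s - 3)(s + 9)]


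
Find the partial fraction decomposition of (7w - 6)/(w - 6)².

(7w - 6) = A(w - 6) + B. At w = 6: B = 7·6 - 6 = 36. Coeff of w: A = 7
Result: 7/(w - 6) + 36/(w - 6)²


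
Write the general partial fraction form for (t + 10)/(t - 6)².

Repeated linear factor: α/(t - 6) + β/(t - 6)²


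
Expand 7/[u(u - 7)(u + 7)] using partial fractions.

Using cover-up method: A = -1/7, B = 1/14, C = 1/14
Result: (-1/7)/u + (1/14)/(u - 7) + (1/14)/(u + 7)


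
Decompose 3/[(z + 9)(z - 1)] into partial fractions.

3/(z + 9)(z - 1) = P/(z + 9) + Q/(z - 1). P = 3/(-9 - 1) = -3/10, Q = 3/(1 + 9) = 3/10
Result: (-3/10)/(z + 9) + (3/10)/(z - 1)


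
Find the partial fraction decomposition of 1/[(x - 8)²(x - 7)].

Cover-up at x=7: C = 1/(7 - 8)² = 1. Cover-up at x=8: B = 1/(8 - 7) = 1. Comparing x² coeff: A = -C = -1
Result: -1/(x - 8) + 1/(x - 8)² + 1/(x - 7)


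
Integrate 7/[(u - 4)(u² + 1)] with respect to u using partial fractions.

Cover-up at u=4: α = 7/(4²+1) = 7/17. Coeff matching: β = -7/17, γ = -28/17. Decomposition: (7/17)/(u - 4) - ((7/17)u + 28/17)/(u² + 1). Integrate: linear → ln, quadratic → (1/2)ln + arctan: (7/17) ln|(u - 4)| - (7/34) ln(u² + 1) - (28/17) arctan(u) + C


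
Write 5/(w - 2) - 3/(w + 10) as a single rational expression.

Common denominator (w - 2)(w + 10). Numerator: 5(w + 10) - 3(w - 2) = (5w + 50) - (3w - 6) = 2w + 56
Result: (2w + 56)/[(w - 2)(w + 10)]


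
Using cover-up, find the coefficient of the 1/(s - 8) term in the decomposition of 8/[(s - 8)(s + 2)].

Cover (s - 8), set s=8: 8/((s + 2) at s=8) = 8/(10) = 4/5


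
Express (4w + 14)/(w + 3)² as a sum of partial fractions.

(4w + 14) = P(w + 3) + Q. At w = -3: Q = 4·(-3) + 14 = 2. Coeff of w: P = 4
Result: 4/(w + 3) + 2/(w + 3)²


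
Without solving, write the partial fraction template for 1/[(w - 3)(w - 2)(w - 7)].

Three distinct linear factors: α/(w - 3) + β/(w - 2) + γ/(w - 7)


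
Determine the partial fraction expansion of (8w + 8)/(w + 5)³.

(8w + 8) = α(w + 5)² + β(w + 5) + γ. At w = -5: γ = 8·(-5) + 8 = -32. Coefficients: α = 0, β = 8
Result: 8/(w + 5)² - 32/(w + 5)³


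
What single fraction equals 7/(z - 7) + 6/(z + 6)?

Common denominator (z - 7)(z + 6). Numerator: 7(z + 6) + 6(z - 7) = (7z + 42) + (6z - 42) = 13z
Result: (13z)/[(z - 7)(z + 6)]


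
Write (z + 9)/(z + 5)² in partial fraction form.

(z + 9) = α(z + 5) + β. At z = -5: β = 1·(-5) + 9 = 4. Coeff of z: α = 1
Result: 1/(z + 5) + 4/(z + 5)²


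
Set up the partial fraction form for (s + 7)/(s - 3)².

Repeated linear factor: A/(s - 3) + B/(s - 3)²


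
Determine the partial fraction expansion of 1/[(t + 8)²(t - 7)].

Cover-up at t=7: C = 1/(7 + 8)² = 1/225. Cover-up at t=-8: B = 1/(-8 - 7) = -1/15. Comparing t² coeff: A = -C = -1/225
Result: (-1/225)/(t + 8) - (1/15)/(t + 8)² + (1/225)/(t - 7)


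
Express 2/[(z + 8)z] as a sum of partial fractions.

2/(z + 8)z = P/(z + 8) + Q/z. P = 2/(-8 - 0) = -1/4, Q = 2/(0 + 8) = 1/4
Result: (-1/4)/(z + 8) + (1/4)/z


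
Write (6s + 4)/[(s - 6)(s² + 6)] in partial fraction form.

At s=6: A = (6·6 + 4)/(6² + 6) = 20/21. B = -A = -20/21, C = 6 - 6·A = 2/7
Result: (20/21)/(s - 6) - ((20/21)s - 2/7)/(s² + 6)


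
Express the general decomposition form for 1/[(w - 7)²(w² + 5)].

Repeated linear + quadratic: A/(w - 7) + B/(w - 7)² + (Cw + D)/(w² + 5)


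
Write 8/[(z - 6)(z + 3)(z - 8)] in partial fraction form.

Using cover-up method: P = -4/9, Q = 8/99, R = 4/11
Result: (-4/9)/(z - 6) + (8/99)/(z + 3) + (4/11)/(z - 8)


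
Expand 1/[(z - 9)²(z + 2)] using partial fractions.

Cover-up at z=-2: γ = 1/(-2 - 9)² = 1/121. Cover-up at z=9: β = 1/(9 + 2) = 1/11. Comparing z² coeff: α = -γ = -1/121
Result: (-1/121)/(z - 9) + (1/11)/(z - 9)² + (1/121)/(z + 2)


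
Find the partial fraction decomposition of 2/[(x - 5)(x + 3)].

2/(x - 5)(x + 3) = P/(x - 5) + Q/(x + 3). P = 2/(5 + 3) = 1/4, Q = 2/(-3 - 5) = -1/4
Result: (1/4)/(x - 5) - (1/4)/(x + 3)


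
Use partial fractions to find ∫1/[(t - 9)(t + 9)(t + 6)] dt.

Cover-up: A = 1/270, B = 1/54, C = -1/45. Decomposition: (1/270)/(t - 9) + (1/54)/(t + 9) - (1/45)/(t + 6). Integrate each term: (1/270) ln|(t - 9)| + (1/54) ln|(t + 9)| - (1/45) ln|(t + 6)| + C


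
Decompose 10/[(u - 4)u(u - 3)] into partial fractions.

Using cover-up method: A = 5/2, B = 5/6, C = -10/3
Result: (5/2)/(u - 4) + (5/6)/u - (10/3)/(u - 3)


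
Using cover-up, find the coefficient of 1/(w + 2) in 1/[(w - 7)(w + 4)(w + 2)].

Cover (w + 2), set w=-2: 1/[(-2 - 7)(-2 + 4)] = -1/18


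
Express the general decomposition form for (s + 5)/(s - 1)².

Repeated linear factor: A/(s - 1) + B/(s - 1)²


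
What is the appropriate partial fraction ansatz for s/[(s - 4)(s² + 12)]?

Linear + irreducible quadratic: P/(s - 4) + (Qs + R)/(s² + 12)


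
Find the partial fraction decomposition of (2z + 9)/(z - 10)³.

(2z + 9) = P(z - 10)² + Q(z - 10) + R. At z = 10: R = 2·10 + 9 = 29. Coefficients: P = 0, Q = 2
Result: 2/(z - 10)² + 29/(z - 10)³


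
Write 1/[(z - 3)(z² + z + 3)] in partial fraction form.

Cover-up at z = 3: α = 1/(3² + 1·3 + 3) = 1/15. Then β = -α = -1/15, γ = -α·(1 + 3) = -4/15
Result: (1/15)/(z - 3) - ((1/15)z + 4/15)/(z² + z + 3)


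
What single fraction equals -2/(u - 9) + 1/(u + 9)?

Common denominator (u - 9)(u + 9). Numerator: -2(u + 9) + 1(u - 9) = (-2u - 18) + (u - 9) = -u - 27
Result: (-u - 27)/[(u - 9)(u + 9)]


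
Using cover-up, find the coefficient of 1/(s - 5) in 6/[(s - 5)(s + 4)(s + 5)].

Cover (s - 5), set s=5: 6/[(5 + 4)(5 + 5)] = 1/15


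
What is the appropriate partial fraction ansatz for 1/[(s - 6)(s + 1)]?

Distinct linear factors: P/(s - 6) + Q/(s + 1)


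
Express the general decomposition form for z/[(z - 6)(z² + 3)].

Linear + irreducible quadratic: α/(z - 6) + (βz + γ)/(z² + 3)


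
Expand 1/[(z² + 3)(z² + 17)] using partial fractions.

Coefficient matching gives P = R = 0, Q = 1/(17-3) = 1/14, S = -Q = -1/14
Result: (1/14)/(z² + 3) - (1/14)/(z² + 17)


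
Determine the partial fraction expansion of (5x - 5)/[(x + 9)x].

At x=-9: P = (5·(-9) - 5)/(-9 - 0) = 50/9. At x=0: Q = (5·0 - 5)/(0 + 9) = -5/9
Result: (50/9)/(x + 9) - (5/9)/x


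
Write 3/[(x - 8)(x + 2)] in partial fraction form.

3/(x - 8)(x + 2) = P/(x - 8) + Q/(x + 2). P = 3/(8 + 2) = 3/10, Q = 3/(-2 - 8) = -3/10
Result: (3/10)/(x - 8) - (3/10)/(x + 2)


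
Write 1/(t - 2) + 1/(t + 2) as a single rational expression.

Common denominator (t - 2)(t + 2). Numerator: 1(t + 2) + 1(t - 2) = (t + 2) + (t - 2) = 2t
Result: (2t)/[(t - 2)(t + 2)]


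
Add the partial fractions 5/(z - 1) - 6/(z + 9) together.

Common denominator (z - 1)(z + 9). Numerator: 5(z + 9) - 6(z - 1) = (5z + 45) - (6z - 6) = -z + 51
Result: (-z + 51)/[(z - 1)(z + 9)]


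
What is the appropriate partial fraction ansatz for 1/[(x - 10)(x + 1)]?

Distinct linear factors: P/(x - 10) + Q/(x + 1)


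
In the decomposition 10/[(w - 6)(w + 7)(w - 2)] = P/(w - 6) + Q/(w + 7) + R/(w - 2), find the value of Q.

Cover-up at w = -7: Q = 10/[(-7 - 6)(-7 - 2)] = 10/[(-13)(-9)] = 10/117


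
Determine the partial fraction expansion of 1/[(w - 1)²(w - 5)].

Cover-up at w=5: R = 1/(5 - 1)² = 1/16. Cover-up at w=1: Q = 1/(1 - 5) = -1/4. Comparing w² coeff: P = -R = -1/16
Result: (-1/16)/(w - 1) - (1/4)/(w - 1)² + (1/16)/(w - 5)


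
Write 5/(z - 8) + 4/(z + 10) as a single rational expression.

Common denominator (z - 8)(z + 10). Numerator: 5(z + 10) + 4(z - 8) = (5z + 50) + (4z - 32) = 9z + 18
Result: (9z + 18)/[(z - 8)(z + 10)]


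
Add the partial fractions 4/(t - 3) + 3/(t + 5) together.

Common denominator (t - 3)(t + 5). Numerator: 4(t + 5) + 3(t - 3) = (4t + 20) + (3t - 9) = 7t + 11
Result: (7t + 11)/[(t - 3)(t + 5)]


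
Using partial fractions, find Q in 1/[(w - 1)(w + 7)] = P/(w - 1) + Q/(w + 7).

Cover-up at w = -7: Q = 1/(-7 - 1) = -1/8


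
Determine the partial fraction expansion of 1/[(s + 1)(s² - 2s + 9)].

Cover-up at s = -1: A = 1/((-1)² - 2·(-1) + 9) = 1/12. Then B = -A = -1/12, C = -A·(-2 - 1) = 1/4
Result: (1/12)/(s + 1) - ((1/12)s - 1/4)/(s² - 2s + 9)


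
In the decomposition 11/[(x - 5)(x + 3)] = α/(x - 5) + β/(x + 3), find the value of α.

Cover-up at x = 5: α = 11/(5 + 3) = 11/8


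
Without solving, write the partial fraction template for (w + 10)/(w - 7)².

Repeated linear factor: α/(w - 7) + β/(w - 7)²


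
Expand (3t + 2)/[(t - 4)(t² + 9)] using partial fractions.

At t=4: A = (3·4 + 2)/(4² + 9) = 14/25. B = -A = -14/25, C = 3 - 4·A = 19/25
Result: (14/25)/(t - 4) - ((14/25)t - 19/25)/(t² + 9)


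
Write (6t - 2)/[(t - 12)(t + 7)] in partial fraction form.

At t=12: A = (6·12 - 2)/(12 + 7) = 70/19. At t=-7: B = (6·(-7) - 2)/(-7 - 12) = 44/19
Result: (70/19)/(t - 12) + (44/19)/(t + 7)


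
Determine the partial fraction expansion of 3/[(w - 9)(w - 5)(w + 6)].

Using cover-up method: P = 1/20, Q = -3/44, R = 1/55
Result: (1/20)/(w - 9) - (3/44)/(w - 5) + (1/55)/(w + 6)


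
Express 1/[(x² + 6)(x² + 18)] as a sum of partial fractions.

Coefficient matching gives P = R = 0, Q = 1/(18-6) = 1/12, S = -Q = -1/12
Result: (1/12)/(x² + 6) - (1/12)/(x² + 18)


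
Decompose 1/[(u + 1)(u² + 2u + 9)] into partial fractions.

Cover-up at u = -1: P = 1/((-1)² + 2·(-1) + 9) = 1/8. Then Q = -P = -1/8, R = -P·(2 - 1) = -1/8
Result: (1/8)/(u + 1) - ((1/8)u + 1/8)/(u² + 2u + 9)


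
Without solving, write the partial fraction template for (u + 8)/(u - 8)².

Repeated linear factor: α/(u - 8) + β/(u - 8)²


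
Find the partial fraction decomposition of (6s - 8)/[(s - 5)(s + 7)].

At s=5: A = (6·5 - 8)/(5 + 7) = 11/6. At s=-7: B = (6·(-7) - 8)/(-7 - 5) = 25/6
Result: (11/6)/(s - 5) + (25/6)/(s + 7)


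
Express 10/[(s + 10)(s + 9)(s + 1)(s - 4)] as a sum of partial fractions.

Using Heaviside cover-up: (-5/63)/(s + 10) + (5/52)/(s + 9) - (1/36)/(s + 1) + (1/91)/(s - 4)


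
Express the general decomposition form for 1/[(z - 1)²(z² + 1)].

Repeated linear + quadratic: A/(z - 1) + B/(z - 1)² + (Cz + D)/(z² + 1)


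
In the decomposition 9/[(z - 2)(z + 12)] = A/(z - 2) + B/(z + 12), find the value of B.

Cover-up at z = -12: B = 9/(-12 - 2) = -9/14


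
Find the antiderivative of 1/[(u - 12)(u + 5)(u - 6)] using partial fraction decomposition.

Cover-up: P = 1/102, Q = 1/187, R = -1/66. Decomposition: (1/102)/(u - 12) + (1/187)/(u + 5) - (1/66)/(u - 6). Integrate each term: (1/102) ln|(u - 12)| + (1/187) ln|(u + 5)| - (1/66) ln|(u - 6)| + C


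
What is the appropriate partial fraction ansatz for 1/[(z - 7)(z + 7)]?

Distinct linear factors: A/(z - 7) + B/(z + 7)


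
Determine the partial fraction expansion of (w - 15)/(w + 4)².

(w - 15) = P(w + 4) + Q. At w = -4: Q = 1·(-4) - 15 = -19. Coeff of w: P = 1
Result: 1/(w + 4) - 19/(w + 4)²


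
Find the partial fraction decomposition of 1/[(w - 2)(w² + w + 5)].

Cover-up at w = 2: P = 1/(2² + 1·2 + 5) = 1/11. Then Q = -P = -1/11, R = -P·(1 + 2) = -3/11
Result: (1/11)/(w - 2) - ((1/11)w + 3/11)/(w² + w + 5)


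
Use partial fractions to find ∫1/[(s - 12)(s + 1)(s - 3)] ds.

Cover-up: P = 1/117, Q = 1/52, R = -1/36. Decomposition: (1/117)/(s - 12) + (1/52)/(s + 1) - (1/36)/(s - 3). Integrate each term: (1/117) ln|(s - 12)| + (1/52) ln|(s + 1)| - (1/36) ln|(s - 3)| + C


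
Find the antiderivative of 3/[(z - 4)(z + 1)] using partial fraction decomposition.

Decompose: 3/[(z - 4)(z + 1)] = (3/5)/(z - 4) - (3/5)/(z + 1). Integrate each term: (3/5) ln|(z - 4)| - (3/5) ln|(z + 1)| + C


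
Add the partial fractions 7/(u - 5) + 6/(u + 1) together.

Common denominator (u - 5)(u + 1). Numerator: 7(u + 1) + 6(u - 5) = (7u + 7) + (6u - 30) = 13u - 23
Result: (13u - 23)/[(u - 5)(u + 1)]


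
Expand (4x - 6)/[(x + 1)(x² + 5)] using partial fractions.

At x=-1: A = (4·(-1) - 6)/((-1)² + 5) = -5/3. B = -A = 5/3, C = 4 - (-1)·A = 7/3
Result: (-5/3)/(x + 1) + ((5/3)x + 7/3)/(x² + 5)


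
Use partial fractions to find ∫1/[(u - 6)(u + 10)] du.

Decompose: 1/[(u - 6)(u + 10)] = (1/16)/(u - 6) - (1/16)/(u + 10). Integrate each term: (1/16) ln|(u - 6)| - (1/16) ln|(u + 10)| + C


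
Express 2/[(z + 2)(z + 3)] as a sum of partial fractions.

2/(z + 2)(z + 3) = α/(z + 2) + β/(z + 3). α = 2/(-2 + 3) = 2, β = 2/(-3 + 2) = -2
Result: 2/(z + 2) - 2/(z + 3)


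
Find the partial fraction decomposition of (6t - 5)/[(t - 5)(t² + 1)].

At t=5: P = (6·5 - 5)/(5² + 1) = 25/26. Q = -P = -25/26, R = 6 - 5·P = 31/26
Result: (25/26)/(t - 5) - ((25/26)t - 31/26)/(t² + 1)


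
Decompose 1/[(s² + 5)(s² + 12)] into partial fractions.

Coefficient matching gives α = γ = 0, β = 1/(12-5) = 1/7, δ = -β = -1/7
Result: (1/7)/(s² + 5) - (1/7)/(s² + 12)


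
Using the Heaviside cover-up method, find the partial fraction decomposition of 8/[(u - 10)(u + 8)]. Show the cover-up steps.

Cover (u - 10): set u=10, get P = 8/(10 + 8) = 4/9. Cover (u + 8): set u=-8, get Q = 8/(-8 - 10) = -4/9.
Result: (4/9)/(u - 10) - (4/9)/(u + 8)


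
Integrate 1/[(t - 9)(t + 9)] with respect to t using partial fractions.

Decompose: 1/[(t - 9)(t + 9)] = (1/18)/(t - 9) - (1/18)/(t + 9). Integrate each term: (1/18) ln|(t - 9)| - (1/18) ln|(t + 9)| + C


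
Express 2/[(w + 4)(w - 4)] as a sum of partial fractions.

2/(w + 4)(w - 4) = α/(w + 4) + β/(w - 4). α = 2/(-4 - 4) = -1/4, β = 2/(4 + 4) = 1/4
Result: (-1/4)/(w + 4) + (1/4)/(w - 4)


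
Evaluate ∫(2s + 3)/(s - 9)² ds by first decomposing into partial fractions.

Decompose: α = 2, β = 2·9 + 3 = 21, so (2s + 3)/(s - 9)² = 2/(s - 9) + 21/(s - 9)². Integrate: ∫ α/(s - 9) ds = 2 ln|(s - 9)|; ∫ β/(s - 9)² ds = -21/(s - 9). Sum: 2 ln|(s - 9)| - 21/(s - 9) + C


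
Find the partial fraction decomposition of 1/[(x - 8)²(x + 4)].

Cover-up at x=-4: γ = 1/(-4 - 8)² = 1/144. Cover-up at x=8: β = 1/(8 + 4) = 1/12. Comparing x² coeff: α = -γ = -1/144
Result: (-1/144)/(x - 8) + (1/12)/(x - 8)² + (1/144)/(x + 4)


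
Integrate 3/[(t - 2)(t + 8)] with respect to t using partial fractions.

Decompose: 3/[(t - 2)(t + 8)] = (3/10)/(t - 2) - (3/10)/(t + 8). Integrate each term: (3/10) ln|(t - 2)| - (3/10) ln|(t + 8)| + C


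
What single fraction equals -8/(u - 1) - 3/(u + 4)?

Common denominator (u - 1)(u + 4). Numerator: -8(u + 4) - 3(u - 1) = (-8u - 32) - (3u - 3) = -11u - 29
Result: (-11u - 29)/[(u - 1)(u + 4)]


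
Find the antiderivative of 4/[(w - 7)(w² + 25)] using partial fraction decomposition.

Cover-up at w=7: P = 4/(7²+25) = 2/37. Coeff matching: Q = -2/37, R = -14/37. Decomposition: (2/37)/(w - 7) - ((2/37)w + 14/37)/(w² + 25). Integrate: linear → ln, quadratic → (1/2)ln + arctan: (2/37) ln|(w - 7)| - (1/37) ln(w² + 25) - (14/185) arctan(w/5) + C


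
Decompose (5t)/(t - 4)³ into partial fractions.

(5t) = A(t - 4)² + B(t - 4) + C. At t = 4: C = 5·4 + 0 = 20. Coefficients: A = 0, B = 5
Result: 5/(t - 4)² + 20/(t - 4)³


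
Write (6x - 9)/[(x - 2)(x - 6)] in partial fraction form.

At x=2: P = (6·2 - 9)/(2 - 6) = -3/4. At x=6: Q = (6·6 - 9)/(6 - 2) = 27/4
Result: (-3/4)/(x - 2) + (27/4)/(x - 6)


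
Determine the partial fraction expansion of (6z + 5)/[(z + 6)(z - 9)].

At z=-6: α = (6·(-6) + 5)/(-6 - 9) = 31/15. At z=9: β = (6·9 + 5)/(9 + 6) = 59/15
Result: (31/15)/(z + 6) + (59/15)/(z - 9)


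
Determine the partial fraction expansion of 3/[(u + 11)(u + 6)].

3/(u + 11)(u + 6) = α/(u + 11) + β/(u + 6). α = 3/(-11 + 6) = -3/5, β = 3/(-6 + 11) = 3/5
Result: (-3/5)/(u + 11) + (3/5)/(u + 6)


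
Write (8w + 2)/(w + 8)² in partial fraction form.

(8w + 2) = α(w + 8) + β. At w = -8: β = 8·(-8) + 2 = -62. Coeff of w: α = 8
Result: 8/(w + 8) - 62/(w + 8)²


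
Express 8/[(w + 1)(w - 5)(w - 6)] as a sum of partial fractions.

Using cover-up method: α = 4/21, β = -4/3, γ = 8/7
Result: (4/21)/(w + 1) - (4/3)/(w - 5) + (8/7)/(w - 6)


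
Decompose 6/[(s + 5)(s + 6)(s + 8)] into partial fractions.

Using cover-up method: α = 2, β = -3, γ = 1
Result: 2/(s + 5) - 3/(s + 6) + 1/(s + 8)


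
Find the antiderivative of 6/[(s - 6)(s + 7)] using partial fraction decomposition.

Decompose: 6/[(s - 6)(s + 7)] = (6/13)/(s - 6) - (6/13)/(s + 7). Integrate each term: (6/13) ln|(s - 6)| - (6/13) ln|(s + 7)| + C


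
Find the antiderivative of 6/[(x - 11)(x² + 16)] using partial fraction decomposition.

Cover-up at x=11: P = 6/(11²+16) = 6/137. Coeff matching: Q = -6/137, R = -66/137. Decomposition: (6/137)/(x - 11) - ((6/137)x + 66/137)/(x² + 16). Integrate: linear → ln, quadratic → (1/2)ln + arctan: (6/137) ln|(x - 11)| - (3/137) ln(x² + 16) - (33/274) arctan(x/4) + C


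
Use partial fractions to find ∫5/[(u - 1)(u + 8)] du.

Decompose: 5/[(u - 1)(u + 8)] = (5/9)/(u - 1) - (5/9)/(u + 8). Integrate each term: (5/9) ln|(u - 1)| - (5/9) ln|(u + 8)| + C


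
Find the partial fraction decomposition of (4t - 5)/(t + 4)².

(4t - 5) = α(t + 4) + β. At t = -4: β = 4·(-4) - 5 = -21. Coeff of t: α = 4
Result: 4/(t + 4) - 21/(t + 4)²


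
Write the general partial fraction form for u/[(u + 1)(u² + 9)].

Linear + irreducible quadratic: A/(u + 1) + (Bu + C)/(u² + 9)


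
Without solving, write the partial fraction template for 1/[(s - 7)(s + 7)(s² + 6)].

Two linear + quadratic: P/(s - 7) + Q/(s + 7) + (Rs + S)/(s² + 6)


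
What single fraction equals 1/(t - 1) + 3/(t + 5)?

Common denominator (t - 1)(t + 5). Numerator: 1(t + 5) + 3(t - 1) = (t + 5) + (3t - 3) = 4t + 2
Result: (4t + 2)/[(t - 1)(t + 5)]


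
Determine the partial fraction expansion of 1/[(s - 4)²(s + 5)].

Cover-up at s=-5: C = 1/(-5 - 4)² = 1/81. Cover-up at s=4: B = 1/(4 + 5) = 1/9. Comparing s² coeff: A = -C = -1/81
Result: (-1/81)/(s - 4) + (1/9)/(s - 4)² + (1/81)/(s + 5)


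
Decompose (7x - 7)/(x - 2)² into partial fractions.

(7x - 7) = P(x - 2) + Q. At x = 2: Q = 7·2 - 7 = 7. Coeff of x: P = 7
Result: 7/(x - 2) + 7/(x - 2)²


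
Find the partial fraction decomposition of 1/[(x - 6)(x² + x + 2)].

Cover-up at x = 6: A = 1/(6² + 1·6 + 2) = 1/44. Then B = -A = -1/44, C = -A·(1 + 6) = -7/44
Result: (1/44)/(x - 6) - ((1/44)x + 7/44)/(x² + x + 2)


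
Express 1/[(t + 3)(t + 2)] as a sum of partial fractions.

1/(t + 3)(t + 2) = α/(t + 3) + β/(t + 2). α = 1/(-3 + 2) = -1, β = 1/(-2 + 3) = 1
Result: -1/(t + 3) + 1/(t + 2)


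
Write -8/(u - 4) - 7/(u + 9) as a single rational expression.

Common denominator (u - 4)(u + 9). Numerator: -8(u + 9) - 7(u - 4) = (-8u - 72) - (7u - 28) = -15u - 44
Result: (-15u - 44)/[(u - 4)(u + 9)]


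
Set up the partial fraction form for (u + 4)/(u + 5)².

Repeated linear factor: α/(u + 5) + β/(u + 5)²


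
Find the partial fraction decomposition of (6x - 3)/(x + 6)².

(6x - 3) = α(x + 6) + β. At x = -6: β = 6·(-6) - 3 = -39. Coeff of x: α = 6
Result: 6/(x + 6) - 39/(x + 6)²


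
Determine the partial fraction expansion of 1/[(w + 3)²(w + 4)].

Cover-up at w=-4: γ = 1/(-4 + 3)² = 1. Cover-up at w=-3: β = 1/(-3 + 4) = 1. Comparing w² coeff: α = -γ = -1
Result: -1/(w + 3) + 1/(w + 3)² + 1/(w + 4)


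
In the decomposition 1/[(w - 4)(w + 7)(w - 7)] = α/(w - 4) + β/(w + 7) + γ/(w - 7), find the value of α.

Cover-up at w = 4: α = 1/[(4 + 7)(4 - 7)] = 1/[(11)(-3)] = -1/33


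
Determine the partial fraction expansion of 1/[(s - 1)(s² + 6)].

Cover-up at s = 1: A = 1/(1² + 6) = 1/7. Then B = -A = -1/7, C = -A·(0 + 1) = -1/7
Result: (1/7)/(s - 1) - ((1/7)s + 1/7)/(s² + 6)


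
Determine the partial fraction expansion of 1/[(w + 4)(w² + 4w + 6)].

Cover-up at w = -4: A = 1/((-4)² + 4·(-4) + 6) = 1/6. Then B = -A = -1/6, C = -A·(4 - 4) = 0
Result: (1/6)/(w + 4) - ((1/6)w)/(w² + 4w + 6)


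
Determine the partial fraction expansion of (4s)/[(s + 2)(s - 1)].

At s=-2: P = (4·(-2) + 0)/(-2 - 1) = 8/3. At s=1: Q = (4·1 + 0)/(1 + 2) = 4/3
Result: (8/3)/(s + 2) + (4/3)/(s - 1)


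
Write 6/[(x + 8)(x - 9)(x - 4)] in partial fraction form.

Using cover-up method: P = 1/34, Q = 6/85, R = -1/10
Result: (1/34)/(x + 8) + (6/85)/(x - 9) - (1/10)/(x - 4)


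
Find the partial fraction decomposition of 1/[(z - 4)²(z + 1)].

Cover-up at z=-1: γ = 1/(-1 - 4)² = 1/25. Cover-up at z=4: β = 1/(4 + 1) = 1/5. Comparing z² coeff: α = -γ = -1/25
Result: (-1/25)/(z - 4) + (1/5)/(z - 4)² + (1/25)/(z + 1)


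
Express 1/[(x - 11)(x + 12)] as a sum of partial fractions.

1/(x - 11)(x + 12) = A/(x - 11) + B/(x + 12). A = 1/(11 + 12) = 1/23, B = 1/(-12 - 11) = -1/23
Result: (1/23)/(x - 11) - (1/23)/(x + 12)


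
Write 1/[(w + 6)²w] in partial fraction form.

Cover-up at w=0: C = 1/(0 + 6)² = 1/36. Cover-up at w=-6: B = 1/(-6 - 0) = -1/6. Comparing w² coeff: A = -C = -1/36
Result: (-1/36)/(w + 6) - (1/6)/(w + 6)² + (1/36)/w


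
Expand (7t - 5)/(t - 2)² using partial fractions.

(7t - 5) = A(t - 2) + B. At t = 2: B = 7·2 - 5 = 9. Coeff of t: A = 7
Result: 7/(t - 2) + 9/(t - 2)²


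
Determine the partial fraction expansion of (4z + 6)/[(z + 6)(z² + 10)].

At z=-6: A = (4·(-6) + 6)/((-6)² + 10) = -9/23. B = -A = 9/23, C = 4 - (-6)·A = 38/23
Result: (-9/23)/(z + 6) + ((9/23)z + 38/23)/(z² + 10)


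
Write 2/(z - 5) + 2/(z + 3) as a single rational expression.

Common denominator (z - 5)(z + 3). Numerator: 2(z + 3) + 2(z - 5) = (2z + 6) + (2z - 10) = 4z - 4
Result: (4z - 4)/[(z - 5)(z + 3)]
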